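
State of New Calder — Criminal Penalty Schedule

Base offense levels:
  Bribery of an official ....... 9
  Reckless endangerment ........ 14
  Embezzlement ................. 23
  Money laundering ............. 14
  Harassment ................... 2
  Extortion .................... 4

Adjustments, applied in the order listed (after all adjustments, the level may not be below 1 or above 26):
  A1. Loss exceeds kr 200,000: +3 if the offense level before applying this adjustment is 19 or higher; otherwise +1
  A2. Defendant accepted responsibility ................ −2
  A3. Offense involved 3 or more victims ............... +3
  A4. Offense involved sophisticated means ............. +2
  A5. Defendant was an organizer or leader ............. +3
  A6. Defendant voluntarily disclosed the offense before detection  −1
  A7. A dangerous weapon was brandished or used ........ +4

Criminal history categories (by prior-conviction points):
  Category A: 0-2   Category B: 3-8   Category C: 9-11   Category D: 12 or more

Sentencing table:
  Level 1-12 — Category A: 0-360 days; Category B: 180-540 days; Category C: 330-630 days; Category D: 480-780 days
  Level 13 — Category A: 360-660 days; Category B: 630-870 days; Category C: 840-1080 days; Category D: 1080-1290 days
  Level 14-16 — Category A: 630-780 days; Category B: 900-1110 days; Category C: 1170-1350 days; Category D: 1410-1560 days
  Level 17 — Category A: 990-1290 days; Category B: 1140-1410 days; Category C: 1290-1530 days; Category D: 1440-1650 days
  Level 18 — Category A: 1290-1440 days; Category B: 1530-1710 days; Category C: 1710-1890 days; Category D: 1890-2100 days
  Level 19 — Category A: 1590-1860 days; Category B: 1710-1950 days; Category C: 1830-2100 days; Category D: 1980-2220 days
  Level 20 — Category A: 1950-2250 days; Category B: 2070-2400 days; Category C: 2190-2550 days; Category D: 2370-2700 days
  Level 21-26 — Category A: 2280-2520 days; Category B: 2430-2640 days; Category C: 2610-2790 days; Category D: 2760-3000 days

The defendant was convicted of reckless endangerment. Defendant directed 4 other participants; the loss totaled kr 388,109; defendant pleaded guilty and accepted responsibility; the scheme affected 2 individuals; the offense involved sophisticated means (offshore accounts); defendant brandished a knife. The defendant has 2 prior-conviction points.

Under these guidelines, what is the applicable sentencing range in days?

Base offense level for reckless endangerment: 14.
A1 applies (level before this adjustment is 14 < 19, so +1): 14 + 1 = 15.
A2 applies: 15 − 2 = 13.
A3 does not apply.
A4 applies: 13 + 2 = 15.
A5 applies: 15 + 3 = 18.
A7 applies: 18 + 4 = 22.
Final offense level: 22.
Criminal history: 2 prior points → Category A (0-2).
Level 22 falls in the 21-26 band.
Grid: Level 21-26 × Category A = 2280-2520 days.

2280-2520 days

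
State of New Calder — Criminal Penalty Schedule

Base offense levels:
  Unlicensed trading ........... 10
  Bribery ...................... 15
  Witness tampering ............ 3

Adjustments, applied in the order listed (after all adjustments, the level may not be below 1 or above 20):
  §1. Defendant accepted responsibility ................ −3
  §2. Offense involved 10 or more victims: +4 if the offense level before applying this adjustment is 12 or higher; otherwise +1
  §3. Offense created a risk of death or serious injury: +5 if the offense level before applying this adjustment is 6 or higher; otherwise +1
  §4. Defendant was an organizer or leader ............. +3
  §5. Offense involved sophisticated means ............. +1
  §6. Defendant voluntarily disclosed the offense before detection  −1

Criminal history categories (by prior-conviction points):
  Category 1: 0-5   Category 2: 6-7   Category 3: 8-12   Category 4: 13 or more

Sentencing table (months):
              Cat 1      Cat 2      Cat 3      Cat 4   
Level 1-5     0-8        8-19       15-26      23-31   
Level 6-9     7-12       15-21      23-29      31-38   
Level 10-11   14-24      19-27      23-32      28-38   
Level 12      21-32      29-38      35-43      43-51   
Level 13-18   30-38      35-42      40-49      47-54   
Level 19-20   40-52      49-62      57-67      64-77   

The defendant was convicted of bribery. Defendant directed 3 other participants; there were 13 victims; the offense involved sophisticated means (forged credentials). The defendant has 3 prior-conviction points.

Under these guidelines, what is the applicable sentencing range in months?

40-52 months

Base offense level for bribery: 15.
§1 does not apply.
§2 applies (level before this adjustment is 15 ≥ 12, so +4): 15 + 4 = 19.
§4 applies: 19 + 3 = 22.
§5 applies: 22 + 1 = 23.
Level 23 exceeds the maximum of 20; capped at 20.
Final offense level: 20.
Criminal history: 3 prior points → Category 1 (0-5).
Level 20 falls in the 19-20 band.
Grid: Level 19-20 × Category 1 = 40-52 months.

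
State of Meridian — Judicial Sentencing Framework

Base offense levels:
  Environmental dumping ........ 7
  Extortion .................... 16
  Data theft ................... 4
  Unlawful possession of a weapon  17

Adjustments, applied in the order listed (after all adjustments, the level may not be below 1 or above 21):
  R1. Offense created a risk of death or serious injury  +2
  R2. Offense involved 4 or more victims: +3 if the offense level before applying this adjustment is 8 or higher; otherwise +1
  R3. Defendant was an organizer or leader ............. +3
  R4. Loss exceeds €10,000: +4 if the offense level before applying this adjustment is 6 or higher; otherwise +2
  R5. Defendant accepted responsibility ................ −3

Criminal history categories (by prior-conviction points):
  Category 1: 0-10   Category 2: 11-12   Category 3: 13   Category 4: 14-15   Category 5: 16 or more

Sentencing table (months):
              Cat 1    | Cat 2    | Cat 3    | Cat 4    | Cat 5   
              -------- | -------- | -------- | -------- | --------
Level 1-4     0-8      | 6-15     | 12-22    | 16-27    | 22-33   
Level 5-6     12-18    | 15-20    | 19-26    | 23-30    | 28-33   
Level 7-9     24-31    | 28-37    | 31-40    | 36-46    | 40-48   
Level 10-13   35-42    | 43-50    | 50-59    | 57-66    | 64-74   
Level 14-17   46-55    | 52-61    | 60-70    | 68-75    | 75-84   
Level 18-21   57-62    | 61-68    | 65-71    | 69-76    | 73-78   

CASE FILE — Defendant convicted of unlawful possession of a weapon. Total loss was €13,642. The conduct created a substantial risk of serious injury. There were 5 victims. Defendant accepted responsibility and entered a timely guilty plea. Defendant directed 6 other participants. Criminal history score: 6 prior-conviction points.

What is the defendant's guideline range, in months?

Base offense level for unlawful possession of a weapon: 17.
R1 applies: 17 + 2 = 19.
R2 applies (level before this adjustment is 19 ≥ 8, so +3): 19 + 3 = 22.
R3 applies: 22 + 3 = 25.
R4 applies (level before this adjustment is 25 ≥ 6, so +4): 25 + 4 = 29.
R5 applies: 29 − 3 = 26.
Level 26 exceeds the maximum of 21; capped at 21.
Final offense level: 21.
Criminal history: 6 prior points → Category 1 (0-10).
Level 21 falls in the 18-21 band.
Grid: Level 18-21 × Category 1 = 57-62 months.

57-62 months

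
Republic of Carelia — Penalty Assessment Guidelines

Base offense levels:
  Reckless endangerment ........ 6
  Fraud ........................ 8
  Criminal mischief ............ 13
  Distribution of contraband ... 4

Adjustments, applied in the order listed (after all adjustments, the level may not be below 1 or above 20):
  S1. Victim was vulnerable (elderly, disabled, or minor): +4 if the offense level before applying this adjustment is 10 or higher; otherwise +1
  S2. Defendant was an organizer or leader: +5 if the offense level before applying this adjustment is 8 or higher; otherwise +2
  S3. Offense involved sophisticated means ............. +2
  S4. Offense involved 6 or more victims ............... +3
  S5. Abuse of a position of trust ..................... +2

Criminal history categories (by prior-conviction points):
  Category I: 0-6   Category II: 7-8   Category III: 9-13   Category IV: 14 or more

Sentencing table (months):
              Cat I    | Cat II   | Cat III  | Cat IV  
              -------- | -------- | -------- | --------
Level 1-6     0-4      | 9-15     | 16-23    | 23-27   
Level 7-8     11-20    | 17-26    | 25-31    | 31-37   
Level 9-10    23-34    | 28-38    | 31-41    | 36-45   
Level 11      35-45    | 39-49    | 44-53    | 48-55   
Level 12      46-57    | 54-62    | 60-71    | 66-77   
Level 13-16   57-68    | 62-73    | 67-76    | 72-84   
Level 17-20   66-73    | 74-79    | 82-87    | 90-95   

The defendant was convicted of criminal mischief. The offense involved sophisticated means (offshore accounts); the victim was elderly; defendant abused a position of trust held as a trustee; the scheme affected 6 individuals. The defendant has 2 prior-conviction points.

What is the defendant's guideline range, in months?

66-73 months

Base offense level for criminal mischief: 13.
S1 applies (level before this adjustment is 13 ≥ 10, so +4): 13 + 4 = 17.
S3 applies: 17 + 2 = 19.
S4 applies: 19 + 3 = 22.
S5 applies: 22 + 2 = 24.
Level 24 exceeds the maximum of 20; capped at 20.
Final offense level: 20.
Criminal history: 2 prior points → Category I (0-6).
Level 20 falls in the 17-20 band.
Grid: Level 17-20 × Category I = 66-73 months.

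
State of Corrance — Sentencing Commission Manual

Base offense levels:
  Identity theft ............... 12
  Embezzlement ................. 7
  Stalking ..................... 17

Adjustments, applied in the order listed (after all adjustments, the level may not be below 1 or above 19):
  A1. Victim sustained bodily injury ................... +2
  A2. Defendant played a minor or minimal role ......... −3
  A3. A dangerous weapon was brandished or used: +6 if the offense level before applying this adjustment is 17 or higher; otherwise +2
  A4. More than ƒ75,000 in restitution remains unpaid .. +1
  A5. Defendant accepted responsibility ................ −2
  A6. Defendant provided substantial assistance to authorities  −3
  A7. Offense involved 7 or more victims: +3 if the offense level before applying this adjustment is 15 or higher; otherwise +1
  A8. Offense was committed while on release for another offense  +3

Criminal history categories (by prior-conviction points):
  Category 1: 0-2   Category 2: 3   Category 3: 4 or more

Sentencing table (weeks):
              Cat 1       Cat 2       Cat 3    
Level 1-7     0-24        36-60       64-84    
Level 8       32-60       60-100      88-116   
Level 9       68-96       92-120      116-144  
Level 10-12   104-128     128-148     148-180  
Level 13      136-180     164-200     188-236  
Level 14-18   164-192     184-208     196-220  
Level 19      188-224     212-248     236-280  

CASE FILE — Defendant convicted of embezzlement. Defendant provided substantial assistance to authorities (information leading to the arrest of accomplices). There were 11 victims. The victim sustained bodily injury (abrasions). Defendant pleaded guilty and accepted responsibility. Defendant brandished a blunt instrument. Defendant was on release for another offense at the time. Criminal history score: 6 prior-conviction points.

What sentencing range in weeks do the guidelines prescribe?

Base offense level for embezzlement: 7.
A1 applies: 7 + 2 = 9.
A3 applies (level before this adjustment is 9 < 17, so +2): 9 + 2 = 11.
A4 does not apply.
A5 applies: 11 − 2 = 9.
A6 applies: 9 − 3 = 6.
A7 applies (level before this adjustment is 6 < 15, so +1): 6 + 1 = 7.
A8 applies: 7 + 3 = 10.
Final offense level: 10.
Criminal history: 6 prior points → Category 3 (4+).
Level 10 falls in the 10-12 band.
Grid: Level 10-12 × Category 3 = 148-180 weeks.

148-180 weeks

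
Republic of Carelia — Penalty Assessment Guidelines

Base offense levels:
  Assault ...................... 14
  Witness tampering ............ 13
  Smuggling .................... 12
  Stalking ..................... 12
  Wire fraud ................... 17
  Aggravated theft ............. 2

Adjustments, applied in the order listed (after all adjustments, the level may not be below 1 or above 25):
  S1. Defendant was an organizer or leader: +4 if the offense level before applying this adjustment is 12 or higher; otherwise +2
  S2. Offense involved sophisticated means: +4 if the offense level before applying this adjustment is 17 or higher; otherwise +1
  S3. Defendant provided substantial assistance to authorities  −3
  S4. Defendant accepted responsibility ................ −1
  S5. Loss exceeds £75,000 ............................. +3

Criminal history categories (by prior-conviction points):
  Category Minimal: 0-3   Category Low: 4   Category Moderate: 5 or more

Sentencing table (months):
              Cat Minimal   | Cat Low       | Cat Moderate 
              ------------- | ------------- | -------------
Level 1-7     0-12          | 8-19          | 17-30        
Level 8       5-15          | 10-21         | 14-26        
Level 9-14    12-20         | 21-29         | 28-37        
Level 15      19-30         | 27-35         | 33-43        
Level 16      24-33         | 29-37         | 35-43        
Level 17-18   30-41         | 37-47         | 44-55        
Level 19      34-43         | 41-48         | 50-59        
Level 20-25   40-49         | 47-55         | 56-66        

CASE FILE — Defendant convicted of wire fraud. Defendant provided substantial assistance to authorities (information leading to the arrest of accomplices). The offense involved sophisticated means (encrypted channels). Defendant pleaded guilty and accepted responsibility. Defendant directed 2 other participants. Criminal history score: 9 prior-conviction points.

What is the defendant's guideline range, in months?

Base offense level for wire fraud: 17.
S1 applies (level before this adjustment is 17 ≥ 12, so +4): 17 + 4 = 21.
S2 applies (level before this adjustment is 21 ≥ 17, so +4): 21 + 4 = 25.
S3 applies: 25 − 3 = 22.
S4 applies: 22 − 1 = 21.
Final offense level: 21.
Criminal history: 9 prior points → Category Moderate (5+).
Level 21 falls in the 20-25 band.
Grid: Level 20-25 × Category Moderate = 56-66 months.

56-66 months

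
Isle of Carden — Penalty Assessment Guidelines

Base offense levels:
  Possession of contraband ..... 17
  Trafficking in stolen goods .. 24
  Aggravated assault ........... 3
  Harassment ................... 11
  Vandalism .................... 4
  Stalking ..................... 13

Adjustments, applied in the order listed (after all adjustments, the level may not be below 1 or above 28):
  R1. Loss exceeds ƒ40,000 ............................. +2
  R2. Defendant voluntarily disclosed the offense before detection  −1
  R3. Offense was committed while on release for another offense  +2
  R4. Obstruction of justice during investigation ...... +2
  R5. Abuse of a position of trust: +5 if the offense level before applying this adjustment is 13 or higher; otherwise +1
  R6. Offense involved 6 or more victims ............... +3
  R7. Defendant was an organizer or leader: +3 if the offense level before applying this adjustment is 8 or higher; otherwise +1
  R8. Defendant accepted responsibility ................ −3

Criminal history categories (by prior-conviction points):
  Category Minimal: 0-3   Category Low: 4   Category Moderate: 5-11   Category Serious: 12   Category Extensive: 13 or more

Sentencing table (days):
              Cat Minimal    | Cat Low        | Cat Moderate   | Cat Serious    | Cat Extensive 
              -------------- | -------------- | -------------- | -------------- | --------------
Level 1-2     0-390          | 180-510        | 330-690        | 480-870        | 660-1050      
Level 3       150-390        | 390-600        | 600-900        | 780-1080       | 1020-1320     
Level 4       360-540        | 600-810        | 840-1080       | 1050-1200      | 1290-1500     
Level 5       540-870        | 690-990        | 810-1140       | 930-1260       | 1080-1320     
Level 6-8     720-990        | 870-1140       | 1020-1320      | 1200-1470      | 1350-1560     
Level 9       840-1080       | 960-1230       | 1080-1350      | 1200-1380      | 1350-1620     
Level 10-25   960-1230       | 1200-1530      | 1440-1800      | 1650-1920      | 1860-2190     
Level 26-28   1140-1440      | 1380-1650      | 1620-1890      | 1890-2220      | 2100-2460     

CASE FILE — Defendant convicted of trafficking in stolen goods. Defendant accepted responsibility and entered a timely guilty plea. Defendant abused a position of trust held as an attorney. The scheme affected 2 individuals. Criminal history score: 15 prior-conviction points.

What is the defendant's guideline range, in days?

Base offense level for trafficking in stolen goods: 24.
R1 does not apply.
R2 does not apply.
R3 does not apply.
R4 does not apply.
R5 applies (level before this adjustment is 24 ≥ 13, so +5): 24 + 5 = 29.
R6 does not apply.
R8 applies: 29 − 3 = 26.
Final offense level: 26.
Criminal history: 15 prior points → Category Extensive (13+).
Level 26 falls in the 26-28 band.
Grid: Level 26-28 × Category Extensive = 2100-2460 days.

2100-2460 days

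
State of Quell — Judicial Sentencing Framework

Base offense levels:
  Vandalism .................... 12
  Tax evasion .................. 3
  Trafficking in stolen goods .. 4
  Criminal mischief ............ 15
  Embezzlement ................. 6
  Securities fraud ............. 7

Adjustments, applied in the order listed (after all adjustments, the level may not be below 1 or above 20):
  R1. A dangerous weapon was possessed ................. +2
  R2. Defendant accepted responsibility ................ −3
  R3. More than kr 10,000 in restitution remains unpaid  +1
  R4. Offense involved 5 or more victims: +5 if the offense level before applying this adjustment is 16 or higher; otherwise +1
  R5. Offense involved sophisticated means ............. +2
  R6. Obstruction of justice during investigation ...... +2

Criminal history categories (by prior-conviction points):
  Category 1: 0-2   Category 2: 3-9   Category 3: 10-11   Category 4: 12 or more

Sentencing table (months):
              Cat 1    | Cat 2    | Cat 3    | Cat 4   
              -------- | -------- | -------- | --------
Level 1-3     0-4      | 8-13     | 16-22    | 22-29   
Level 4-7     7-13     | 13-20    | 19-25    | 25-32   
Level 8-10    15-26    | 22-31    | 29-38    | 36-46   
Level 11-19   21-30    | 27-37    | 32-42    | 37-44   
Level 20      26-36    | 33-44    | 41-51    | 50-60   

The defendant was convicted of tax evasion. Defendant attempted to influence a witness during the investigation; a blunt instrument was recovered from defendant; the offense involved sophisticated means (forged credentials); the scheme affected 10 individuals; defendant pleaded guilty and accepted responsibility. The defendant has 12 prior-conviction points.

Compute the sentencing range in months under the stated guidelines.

25-32 months

Base offense level for tax evasion: 3.
R1 applies: 3 + 2 = 5.
R2 applies: 5 − 3 = 2.
R3 does not apply.
R4 applies (level before this adjustment is 2 < 16, so +1): 2 + 1 = 3.
R5 applies: 3 + 2 = 5.
R6 applies: 5 + 2 = 7.
Final offense level: 7.
Criminal history: 12 prior points → Category 4 (12+).
Level 7 falls in the 4-7 band.
Grid: Level 4-7 × Category 4 = 25-32 months.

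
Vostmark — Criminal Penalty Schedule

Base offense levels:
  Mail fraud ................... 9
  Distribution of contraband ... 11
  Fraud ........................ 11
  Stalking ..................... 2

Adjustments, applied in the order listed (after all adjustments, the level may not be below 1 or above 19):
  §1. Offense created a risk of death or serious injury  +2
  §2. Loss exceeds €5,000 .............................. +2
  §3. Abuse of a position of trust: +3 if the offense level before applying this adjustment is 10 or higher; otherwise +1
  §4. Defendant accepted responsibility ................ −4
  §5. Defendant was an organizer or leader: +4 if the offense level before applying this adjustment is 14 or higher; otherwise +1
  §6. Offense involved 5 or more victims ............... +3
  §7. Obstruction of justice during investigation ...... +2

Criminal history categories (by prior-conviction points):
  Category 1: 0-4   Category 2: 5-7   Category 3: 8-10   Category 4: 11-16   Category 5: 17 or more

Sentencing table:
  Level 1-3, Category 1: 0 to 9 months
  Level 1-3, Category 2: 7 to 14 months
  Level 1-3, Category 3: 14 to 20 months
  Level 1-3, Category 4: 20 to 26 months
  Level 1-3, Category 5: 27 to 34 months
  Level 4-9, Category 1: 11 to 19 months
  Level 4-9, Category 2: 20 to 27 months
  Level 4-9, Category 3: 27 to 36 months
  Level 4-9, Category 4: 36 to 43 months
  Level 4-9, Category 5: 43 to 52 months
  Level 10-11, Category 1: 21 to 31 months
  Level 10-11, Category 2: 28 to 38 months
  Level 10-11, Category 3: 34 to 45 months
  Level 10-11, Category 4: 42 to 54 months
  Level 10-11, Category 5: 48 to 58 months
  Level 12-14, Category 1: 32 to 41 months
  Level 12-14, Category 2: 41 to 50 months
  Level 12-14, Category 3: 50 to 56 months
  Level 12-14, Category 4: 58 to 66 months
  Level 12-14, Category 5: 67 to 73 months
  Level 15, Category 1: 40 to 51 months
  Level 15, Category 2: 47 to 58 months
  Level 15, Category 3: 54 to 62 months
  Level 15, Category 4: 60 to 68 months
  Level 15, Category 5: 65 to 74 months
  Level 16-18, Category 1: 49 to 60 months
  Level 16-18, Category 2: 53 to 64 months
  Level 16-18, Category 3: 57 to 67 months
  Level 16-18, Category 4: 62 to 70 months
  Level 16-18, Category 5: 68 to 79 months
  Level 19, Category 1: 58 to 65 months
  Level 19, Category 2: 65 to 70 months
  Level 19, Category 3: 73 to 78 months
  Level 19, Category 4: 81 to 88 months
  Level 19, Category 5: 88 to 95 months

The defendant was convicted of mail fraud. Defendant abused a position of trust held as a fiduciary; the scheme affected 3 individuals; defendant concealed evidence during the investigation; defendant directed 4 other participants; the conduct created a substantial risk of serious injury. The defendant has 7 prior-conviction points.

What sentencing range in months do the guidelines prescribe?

Base offense level for mail fraud: 9.
§1 applies: 9 + 2 = 11.
§3 applies (level before this adjustment is 11 ≥ 10, so +3): 11 + 3 = 14.
§5 applies (level before this adjustment is 14 ≥ 14, so +4): 14 + 4 = 18.
§7 applies: 18 + 2 = 20.
Level 20 exceeds the maximum of 19; capped at 19.
Final offense level: 19.
Criminal history: 7 prior points → Category 2 (5-7).
Level 19 falls in the 19 band.
Grid: Level 19 × Category 2 = 65-70 months.

65-70 months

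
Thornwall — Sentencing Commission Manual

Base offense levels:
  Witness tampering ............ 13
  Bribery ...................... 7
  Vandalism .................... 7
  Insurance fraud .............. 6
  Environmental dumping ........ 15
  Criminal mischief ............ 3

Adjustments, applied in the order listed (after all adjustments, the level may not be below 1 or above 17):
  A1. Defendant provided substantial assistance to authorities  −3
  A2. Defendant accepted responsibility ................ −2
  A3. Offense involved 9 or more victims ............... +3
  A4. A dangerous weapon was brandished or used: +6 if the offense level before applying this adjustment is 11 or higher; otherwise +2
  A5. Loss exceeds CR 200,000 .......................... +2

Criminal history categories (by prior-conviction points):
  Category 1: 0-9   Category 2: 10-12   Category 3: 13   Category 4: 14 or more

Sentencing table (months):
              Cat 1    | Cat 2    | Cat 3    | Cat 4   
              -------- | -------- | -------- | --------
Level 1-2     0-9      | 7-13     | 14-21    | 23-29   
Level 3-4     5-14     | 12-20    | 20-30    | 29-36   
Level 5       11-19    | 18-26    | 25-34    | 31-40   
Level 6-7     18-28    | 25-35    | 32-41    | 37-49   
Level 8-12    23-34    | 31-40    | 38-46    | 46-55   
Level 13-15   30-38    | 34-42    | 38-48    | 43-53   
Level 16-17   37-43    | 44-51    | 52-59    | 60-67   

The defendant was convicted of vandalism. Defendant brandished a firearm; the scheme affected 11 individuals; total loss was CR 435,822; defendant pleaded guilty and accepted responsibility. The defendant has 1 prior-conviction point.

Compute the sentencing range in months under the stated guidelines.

23-34 months

Base offense level for vandalism: 7.
A2 applies: 7 − 2 = 5.
A3 applies: 5 + 3 = 8.
A4 applies (level before this adjustment is 8 < 11, so +2): 8 + 2 = 10.
A5 applies: 10 + 2 = 12.
Final offense level: 12.
Criminal history: 1 prior point → Category 1 (0-9).
Level 12 falls in the 8-12 band.
Grid: Level 8-12 × Category 1 = 23-34 months.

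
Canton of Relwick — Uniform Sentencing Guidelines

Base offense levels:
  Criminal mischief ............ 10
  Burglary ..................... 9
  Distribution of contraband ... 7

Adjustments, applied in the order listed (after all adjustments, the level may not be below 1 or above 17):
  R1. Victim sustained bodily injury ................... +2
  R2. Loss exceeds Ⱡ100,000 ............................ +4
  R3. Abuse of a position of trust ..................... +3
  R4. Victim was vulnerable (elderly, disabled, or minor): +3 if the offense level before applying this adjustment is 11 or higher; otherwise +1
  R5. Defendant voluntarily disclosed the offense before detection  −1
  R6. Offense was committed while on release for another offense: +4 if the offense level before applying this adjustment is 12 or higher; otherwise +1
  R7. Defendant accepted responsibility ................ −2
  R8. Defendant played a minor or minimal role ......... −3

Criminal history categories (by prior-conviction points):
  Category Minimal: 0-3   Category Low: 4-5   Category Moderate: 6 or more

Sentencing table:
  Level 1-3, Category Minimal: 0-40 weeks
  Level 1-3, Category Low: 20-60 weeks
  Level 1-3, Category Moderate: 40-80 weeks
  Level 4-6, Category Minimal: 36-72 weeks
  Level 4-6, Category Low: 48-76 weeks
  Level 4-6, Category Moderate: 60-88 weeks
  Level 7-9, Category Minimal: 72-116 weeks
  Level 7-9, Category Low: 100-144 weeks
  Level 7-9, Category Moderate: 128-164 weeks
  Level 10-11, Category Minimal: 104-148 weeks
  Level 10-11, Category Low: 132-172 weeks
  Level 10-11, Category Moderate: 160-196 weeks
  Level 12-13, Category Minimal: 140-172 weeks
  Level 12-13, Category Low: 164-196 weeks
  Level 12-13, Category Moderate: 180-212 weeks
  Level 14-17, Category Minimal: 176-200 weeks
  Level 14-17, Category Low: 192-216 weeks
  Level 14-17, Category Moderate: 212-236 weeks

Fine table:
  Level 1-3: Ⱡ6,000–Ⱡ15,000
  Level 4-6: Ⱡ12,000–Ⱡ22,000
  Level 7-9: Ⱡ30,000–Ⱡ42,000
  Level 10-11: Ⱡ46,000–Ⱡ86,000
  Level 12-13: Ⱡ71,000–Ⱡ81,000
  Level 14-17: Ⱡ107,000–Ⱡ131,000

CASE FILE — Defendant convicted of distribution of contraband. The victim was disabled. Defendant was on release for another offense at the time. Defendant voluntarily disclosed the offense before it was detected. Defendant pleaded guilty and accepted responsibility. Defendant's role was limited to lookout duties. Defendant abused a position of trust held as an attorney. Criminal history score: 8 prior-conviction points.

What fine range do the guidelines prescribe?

Base offense level for distribution of contraband: 7.
R1 does not apply.
R3 applies: 7 + 3 = 10.
R4 applies (level before this adjustment is 10 < 11, so +1): 10 + 1 = 11.
R5 applies: 11 − 1 = 10.
R6 applies (level before this adjustment is 10 < 12, so +1): 10 + 1 = 11.
R7 applies: 11 − 2 = 9.
R8 applies: 9 − 3 = 6.
Final offense level: 6.
Level 6 falls in the 4-6 band.
Fine table: Level 4-6 → Ⱡ12,000–Ⱡ22,000.

Ⱡ12,000–Ⱡ22,000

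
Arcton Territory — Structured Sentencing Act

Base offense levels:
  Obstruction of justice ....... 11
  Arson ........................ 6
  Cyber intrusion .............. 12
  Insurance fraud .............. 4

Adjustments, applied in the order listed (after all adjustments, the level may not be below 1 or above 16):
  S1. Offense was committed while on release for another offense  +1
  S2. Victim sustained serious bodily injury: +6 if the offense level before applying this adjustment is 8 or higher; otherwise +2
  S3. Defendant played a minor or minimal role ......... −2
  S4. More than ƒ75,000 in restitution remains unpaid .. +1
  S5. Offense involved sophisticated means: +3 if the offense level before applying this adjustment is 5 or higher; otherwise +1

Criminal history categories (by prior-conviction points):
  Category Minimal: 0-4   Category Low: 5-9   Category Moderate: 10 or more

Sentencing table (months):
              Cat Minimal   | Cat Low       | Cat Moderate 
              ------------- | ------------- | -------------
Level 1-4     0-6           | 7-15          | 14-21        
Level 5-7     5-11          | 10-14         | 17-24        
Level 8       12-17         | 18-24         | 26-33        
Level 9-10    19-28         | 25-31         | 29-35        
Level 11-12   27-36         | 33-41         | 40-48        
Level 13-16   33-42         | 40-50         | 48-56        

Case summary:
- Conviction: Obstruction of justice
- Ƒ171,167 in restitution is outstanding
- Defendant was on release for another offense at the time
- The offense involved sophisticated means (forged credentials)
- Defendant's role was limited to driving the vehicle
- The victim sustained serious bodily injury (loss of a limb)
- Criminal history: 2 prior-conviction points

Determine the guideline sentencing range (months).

Base offense level for obstruction of justice: 11.
S1 applies: 11 + 1 = 12.
S2 applies (level before this adjustment is 12 ≥ 8, so +6): 12 + 6 = 18.
S3 applies: 18 − 2 = 16.
S4 applies: 16 + 1 = 17.
S5 applies (level before this adjustment is 17 ≥ 5, so +3): 17 + 3 = 20.
Level 20 exceeds the maximum of 16; capped at 16.
Final offense level: 16.
Criminal history: 2 prior points → Category Minimal (0-4).
Level 16 falls in the 13-16 band.
Grid: Level 13-16 × Category Minimal = 33-42 months.

33-42 months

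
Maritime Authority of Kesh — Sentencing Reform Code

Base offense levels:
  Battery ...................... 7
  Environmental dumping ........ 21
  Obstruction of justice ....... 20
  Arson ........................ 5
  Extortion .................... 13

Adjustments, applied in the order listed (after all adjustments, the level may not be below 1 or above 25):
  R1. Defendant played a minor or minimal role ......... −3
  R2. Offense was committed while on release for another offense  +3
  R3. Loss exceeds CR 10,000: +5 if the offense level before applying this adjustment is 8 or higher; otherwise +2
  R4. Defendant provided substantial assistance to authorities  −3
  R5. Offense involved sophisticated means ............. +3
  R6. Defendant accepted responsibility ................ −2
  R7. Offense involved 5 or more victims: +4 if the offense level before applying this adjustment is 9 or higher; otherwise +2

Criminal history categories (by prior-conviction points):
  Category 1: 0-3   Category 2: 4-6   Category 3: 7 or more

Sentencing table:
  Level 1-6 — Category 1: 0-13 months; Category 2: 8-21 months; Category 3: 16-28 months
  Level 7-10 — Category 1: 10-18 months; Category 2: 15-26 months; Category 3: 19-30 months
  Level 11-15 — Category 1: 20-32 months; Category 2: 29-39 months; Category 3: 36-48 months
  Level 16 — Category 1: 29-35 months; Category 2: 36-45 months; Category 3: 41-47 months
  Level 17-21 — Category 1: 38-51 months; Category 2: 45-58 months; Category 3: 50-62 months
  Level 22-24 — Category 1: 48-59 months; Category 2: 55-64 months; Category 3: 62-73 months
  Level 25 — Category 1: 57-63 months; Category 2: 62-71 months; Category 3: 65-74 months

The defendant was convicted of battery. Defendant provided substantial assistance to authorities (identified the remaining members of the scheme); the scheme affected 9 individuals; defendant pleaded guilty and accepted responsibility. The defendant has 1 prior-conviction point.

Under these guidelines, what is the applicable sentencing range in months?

Base offense level for battery: 7.
R4 applies: 7 − 3 = 4.
R6 applies: 4 − 2 = 2.
R7 applies (level before this adjustment is 2 < 9, so +2): 2 + 2 = 4.
Final offense level: 4.
Criminal history: 1 prior point → Category 1 (0-3).
Level 4 falls in the 1-6 band.
Grid: Level 1-6 × Category 1 = 0-13 months.

0-13 months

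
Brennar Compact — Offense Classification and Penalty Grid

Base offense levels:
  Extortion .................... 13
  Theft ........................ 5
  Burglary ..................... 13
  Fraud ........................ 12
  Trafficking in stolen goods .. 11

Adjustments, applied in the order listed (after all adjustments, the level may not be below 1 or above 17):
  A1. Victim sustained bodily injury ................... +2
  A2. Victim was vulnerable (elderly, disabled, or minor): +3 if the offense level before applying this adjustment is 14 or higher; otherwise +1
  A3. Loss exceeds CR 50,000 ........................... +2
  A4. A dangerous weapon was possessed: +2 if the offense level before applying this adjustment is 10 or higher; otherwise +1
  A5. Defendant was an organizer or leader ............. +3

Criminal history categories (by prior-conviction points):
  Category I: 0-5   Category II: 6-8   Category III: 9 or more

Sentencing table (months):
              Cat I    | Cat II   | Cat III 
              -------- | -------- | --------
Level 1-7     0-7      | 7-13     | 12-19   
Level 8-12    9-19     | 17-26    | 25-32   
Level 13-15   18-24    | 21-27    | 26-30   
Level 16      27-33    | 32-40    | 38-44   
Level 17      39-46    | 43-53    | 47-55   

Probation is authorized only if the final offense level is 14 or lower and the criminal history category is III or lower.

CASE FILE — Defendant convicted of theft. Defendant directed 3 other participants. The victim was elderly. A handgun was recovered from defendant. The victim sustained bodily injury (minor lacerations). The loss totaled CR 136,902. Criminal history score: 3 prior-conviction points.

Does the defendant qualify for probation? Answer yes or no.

No

Base offense level for theft: 5.
A1 applies: 5 + 2 = 7.
A2 applies (level before this adjustment is 7 < 14, so +1): 7 + 1 = 8.
A3 applies: 8 + 2 = 10.
A4 applies (level before this adjustment is 10 ≥ 10, so +2): 10 + 2 = 12.
A5 applies: 12 + 3 = 15.
Final offense level: 15.
Criminal history: 3 prior points → Category I (0-5).
Level 15 falls in the 13-15 band.
Grid: Level 13-15 × Category I = 18-24 months.
Probation check: level 15 > 14 and category I ≤ III → not eligible.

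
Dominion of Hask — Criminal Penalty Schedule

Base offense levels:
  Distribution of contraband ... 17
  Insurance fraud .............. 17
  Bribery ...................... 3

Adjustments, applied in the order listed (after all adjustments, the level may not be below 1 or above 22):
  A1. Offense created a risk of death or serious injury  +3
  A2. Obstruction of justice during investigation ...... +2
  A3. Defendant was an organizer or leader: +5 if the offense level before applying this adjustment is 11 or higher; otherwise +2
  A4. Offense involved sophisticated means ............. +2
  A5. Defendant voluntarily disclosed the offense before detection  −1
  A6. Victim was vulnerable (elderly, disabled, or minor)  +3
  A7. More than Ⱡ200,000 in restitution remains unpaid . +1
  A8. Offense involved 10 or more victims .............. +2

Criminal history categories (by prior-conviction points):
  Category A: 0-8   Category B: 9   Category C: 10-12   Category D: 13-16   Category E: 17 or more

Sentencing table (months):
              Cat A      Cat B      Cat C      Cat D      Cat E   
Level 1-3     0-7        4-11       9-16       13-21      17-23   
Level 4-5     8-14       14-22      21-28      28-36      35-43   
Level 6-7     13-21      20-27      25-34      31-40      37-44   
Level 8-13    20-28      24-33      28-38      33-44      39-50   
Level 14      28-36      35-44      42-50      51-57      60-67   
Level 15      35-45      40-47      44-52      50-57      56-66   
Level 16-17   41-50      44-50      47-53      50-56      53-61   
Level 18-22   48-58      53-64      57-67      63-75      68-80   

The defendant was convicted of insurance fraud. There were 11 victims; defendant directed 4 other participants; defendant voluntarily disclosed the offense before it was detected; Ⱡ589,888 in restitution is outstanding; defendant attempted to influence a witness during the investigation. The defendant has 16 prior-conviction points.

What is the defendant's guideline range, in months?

Base offense level for insurance fraud: 17.
A1 does not apply.
A2 applies: 17 + 2 = 19.
A3 applies (level before this adjustment is 19 ≥ 11, so +5): 19 + 5 = 24.
A4 does not apply.
A5 applies: 24 − 1 = 23.
A6 does not apply.
A7 applies: 23 + 1 = 24.
A8 applies: 24 + 2 = 26.
Level 26 exceeds the maximum of 22; capped at 22.
Final offense level: 22.
Criminal history: 16 prior points → Category D (13-16).
Level 22 falls in the 18-22 band.
Grid: Level 18-22 × Category D = 63-75 months.

63-75 months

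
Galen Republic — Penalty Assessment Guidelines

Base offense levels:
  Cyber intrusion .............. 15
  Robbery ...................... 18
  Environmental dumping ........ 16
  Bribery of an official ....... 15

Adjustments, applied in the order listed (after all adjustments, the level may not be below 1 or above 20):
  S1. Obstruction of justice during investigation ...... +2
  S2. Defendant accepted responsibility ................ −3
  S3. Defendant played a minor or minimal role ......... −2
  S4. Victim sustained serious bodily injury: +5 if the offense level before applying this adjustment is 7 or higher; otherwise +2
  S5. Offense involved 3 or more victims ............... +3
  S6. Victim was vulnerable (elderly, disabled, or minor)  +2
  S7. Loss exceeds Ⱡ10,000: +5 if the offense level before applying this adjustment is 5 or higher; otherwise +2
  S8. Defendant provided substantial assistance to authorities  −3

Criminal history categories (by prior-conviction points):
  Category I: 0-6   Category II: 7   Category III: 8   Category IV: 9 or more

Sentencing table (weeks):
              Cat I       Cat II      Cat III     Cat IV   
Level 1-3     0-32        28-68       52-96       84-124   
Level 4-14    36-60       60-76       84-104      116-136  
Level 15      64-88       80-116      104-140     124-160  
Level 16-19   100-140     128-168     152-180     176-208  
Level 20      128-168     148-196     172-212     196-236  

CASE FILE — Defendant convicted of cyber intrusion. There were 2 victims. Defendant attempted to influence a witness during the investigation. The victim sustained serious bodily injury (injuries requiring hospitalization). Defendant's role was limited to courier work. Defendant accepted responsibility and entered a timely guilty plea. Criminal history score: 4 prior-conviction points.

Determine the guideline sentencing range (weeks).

Base offense level for cyber intrusion: 15.
S1 applies: 15 + 2 = 17.
S2 applies: 17 − 3 = 14.
S3 applies: 14 − 2 = 12.
S4 applies (level before this adjustment is 12 ≥ 7, so +5): 12 + 5 = 17.
S6 does not apply.
S7 does not apply.
S8 does not apply.
Final offense level: 17.
Criminal history: 4 prior points → Category I (0-6).
Level 17 falls in the 16-19 band.
Grid: Level 16-19 × Category I = 100-140 weeks.

100-140 weeks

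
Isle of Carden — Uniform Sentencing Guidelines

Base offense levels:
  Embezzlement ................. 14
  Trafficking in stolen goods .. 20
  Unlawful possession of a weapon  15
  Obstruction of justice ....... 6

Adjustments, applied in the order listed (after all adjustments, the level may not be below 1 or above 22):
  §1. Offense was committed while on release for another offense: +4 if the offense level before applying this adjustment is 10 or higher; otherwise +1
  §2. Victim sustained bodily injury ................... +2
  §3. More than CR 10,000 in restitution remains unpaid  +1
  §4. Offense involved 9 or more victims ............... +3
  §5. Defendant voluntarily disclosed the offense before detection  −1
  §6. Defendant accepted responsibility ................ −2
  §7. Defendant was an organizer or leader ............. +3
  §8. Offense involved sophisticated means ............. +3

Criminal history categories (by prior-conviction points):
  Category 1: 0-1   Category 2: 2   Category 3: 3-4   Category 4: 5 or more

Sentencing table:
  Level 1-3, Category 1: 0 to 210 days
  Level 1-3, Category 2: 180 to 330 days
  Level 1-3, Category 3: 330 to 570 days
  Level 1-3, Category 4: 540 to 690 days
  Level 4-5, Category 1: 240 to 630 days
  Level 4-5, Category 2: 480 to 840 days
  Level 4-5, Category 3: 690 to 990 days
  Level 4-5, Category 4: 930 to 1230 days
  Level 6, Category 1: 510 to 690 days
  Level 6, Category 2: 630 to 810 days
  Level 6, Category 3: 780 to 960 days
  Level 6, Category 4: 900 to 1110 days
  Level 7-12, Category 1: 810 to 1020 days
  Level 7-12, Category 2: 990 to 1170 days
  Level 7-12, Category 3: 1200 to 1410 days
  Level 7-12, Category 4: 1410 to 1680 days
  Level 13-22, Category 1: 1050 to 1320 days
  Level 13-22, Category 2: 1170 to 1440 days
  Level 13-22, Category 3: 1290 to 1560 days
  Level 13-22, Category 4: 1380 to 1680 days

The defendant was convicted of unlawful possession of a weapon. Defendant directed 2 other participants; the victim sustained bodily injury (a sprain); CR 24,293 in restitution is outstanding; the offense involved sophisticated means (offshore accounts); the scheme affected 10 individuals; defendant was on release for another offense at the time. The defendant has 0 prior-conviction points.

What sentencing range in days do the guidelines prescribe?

Base offense level for unlawful possession of a weapon: 15.
§1 applies (level before this adjustment is 15 ≥ 10, so +4): 15 + 4 = 19.
§2 applies: 19 + 2 = 21.
§3 applies: 21 + 1 = 22.
§4 applies: 22 + 3 = 25.
§5 does not apply.
§7 applies: 25 + 3 = 28.
§8 applies: 28 + 3 = 31.
Level 31 exceeds the maximum of 22; capped at 22.
Final offense level: 22.
Criminal history: 0 prior points → Category 1 (0-1).
Level 22 falls in the 13-22 band.
Grid: Level 13-22 × Category 1 = 1050-1320 days.

1050-1320 days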